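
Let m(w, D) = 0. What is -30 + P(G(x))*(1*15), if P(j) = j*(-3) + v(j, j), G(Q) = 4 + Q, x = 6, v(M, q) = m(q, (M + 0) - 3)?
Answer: -480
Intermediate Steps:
v(M, q) = 0
P(j) = -3*j (P(j) = j*(-3) + 0 = -3*j + 0 = -3*j)
-30 + P(G(x))*(1*15) = -30 + (-3*(4 + 6))*(1*15) = -30 - 3*10*15 = -30 - 30*15 = -30 - 450 = -480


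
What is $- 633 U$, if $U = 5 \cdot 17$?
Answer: $-53805$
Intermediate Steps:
$U = 85$
$- 633 U = \left(-633\right) 85 = -53805$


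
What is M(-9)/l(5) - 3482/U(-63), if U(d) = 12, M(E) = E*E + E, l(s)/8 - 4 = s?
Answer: -1735/6 ≈ -289.17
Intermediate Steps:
l(s) = 32 + 8*s
M(E) = E + E² (M(E) = E² + E = E + E²)
M(-9)/l(5) - 3482/U(-63) = (-9*(1 - 9))/(32 + 8*5) - 3482/12 = (-9*(-8))/(32 + 40) - 3482*1/12 = 72/72 - 1741/6 = 72*(1/72) - 1741/6 = 1 - 1741/6 = -1735/6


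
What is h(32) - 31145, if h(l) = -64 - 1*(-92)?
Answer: -31117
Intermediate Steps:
h(l) = 28 (h(l) = -64 + 92 = 28)
h(32) - 31145 = 28 - 31145 = -31117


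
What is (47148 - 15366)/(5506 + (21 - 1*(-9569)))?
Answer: 5297/2516 ≈ 2.1053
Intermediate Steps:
(47148 - 15366)/(5506 + (21 - 1*(-9569))) = 31782/(5506 + (21 + 9569)) = 31782/(5506 + 9590) = 31782/15096 = 31782*(1/15096) = 5297/2516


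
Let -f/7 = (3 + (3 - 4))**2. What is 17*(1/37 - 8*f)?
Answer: 140913/37 ≈ 3808.5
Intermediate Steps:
f = -28 (f = -7*(3 + (3 - 4))**2 = -7*(3 - 1)**2 = -7*2**2 = -7*4 = -28)
17*(1/37 - 8*f) = 17*(1/37 - 8*(-28)) = 17*(1/37 + 224) = 17*(8289/37) = 140913/37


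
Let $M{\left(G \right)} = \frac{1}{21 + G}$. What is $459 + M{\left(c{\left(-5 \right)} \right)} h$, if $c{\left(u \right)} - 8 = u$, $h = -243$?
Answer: $\frac{3591}{8} \approx 448.88$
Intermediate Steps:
$c{\left(u \right)} = 8 + u$
$459 + M{\left(c{\left(-5 \right)} \right)} h = 459 + \frac{1}{21 + \left(8 - 5\right)} \left(-243\right) = 459 + \frac{1}{21 + 3} \left(-243\right) = 459 + \frac{1}{24} \left(-243\right) = 459 - \frac{81}{8} = \frac{3591}{8}$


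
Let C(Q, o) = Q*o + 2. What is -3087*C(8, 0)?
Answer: -6174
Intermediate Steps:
C(Q, o) = 2 + Q*o
-3087*C(8, 0) = -3087*(2 + 8*0) = -3087*(2 + 0) = -3087*2 = -1*6174 = -6174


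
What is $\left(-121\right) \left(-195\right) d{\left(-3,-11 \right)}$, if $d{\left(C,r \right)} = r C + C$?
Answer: $707850$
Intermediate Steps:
$d{\left(C,r \right)} = C + C r$ ($d{\left(C,r \right)} = C r + C = C + C r$)
$\left(-121\right) \left(-195\right) d{\left(-3,-11 \right)} = \left(-121\right) \left(-195\right) \left(- 3 \left(1 - 11\right)\right) = 23595 \left(\left(-3\right) \left(-10\right)\right) = 23595 \cdot 30 = 707850$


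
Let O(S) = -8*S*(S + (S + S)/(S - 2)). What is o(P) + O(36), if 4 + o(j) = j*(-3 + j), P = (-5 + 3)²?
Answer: -186624/17 ≈ -10978.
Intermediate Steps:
P = 4 (P = (-2)² = 4)
o(j) = -4 + j*(-3 + j)
O(S) = -8*S*(S + 2*S/(-2 + S)) (O(S) = -8*S*(S + (2*S)/(-2 + S)) = -8*S*(S + 2*S/(-2 + S)))
o(P) + O(36) = (-4 + 4² - 3*4) - 8*36³/(-2 + 36) = (-4 + 16 - 12) - 8*46656/34 = 0 - 8*46656*1/34 = 0 - 186624/17 = -186624/17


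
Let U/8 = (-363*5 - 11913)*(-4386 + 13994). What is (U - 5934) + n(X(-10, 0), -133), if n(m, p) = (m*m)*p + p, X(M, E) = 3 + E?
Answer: -1055196256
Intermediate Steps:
n(m, p) = p + p*m**2 (n(m, p) = m**2*p + p = p*m**2 + p = p + p*m**2)
U = -1055188992 (U = 8*((-363*5 - 11913)*(-4386 + 13994)) = 8*((-1815 - 11913)*9608) = 8*(-13728*9608) = 8*(-131898624) = -1055188992)
(U - 5934) + n(X(-10, 0), -133) = (-1055188992 - 5934) - 133*(1 + (3 + 0)**2) = -1055194926 - 133*(1 + 3**2) = -1055194926 - 133*(1 + 9) = -1055194926 - 133*10 = -1055194926 - 1330 = -1055196256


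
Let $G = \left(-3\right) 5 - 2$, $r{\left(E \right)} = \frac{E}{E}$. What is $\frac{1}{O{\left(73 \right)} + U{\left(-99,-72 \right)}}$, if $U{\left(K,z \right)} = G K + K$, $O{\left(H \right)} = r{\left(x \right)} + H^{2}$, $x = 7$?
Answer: $\frac{1}{6914} \approx 0.00014463$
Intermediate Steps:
$r{\left(E \right)} = 1$
$G = -17$ ($G = -15 - 2 = -17$)
$O{\left(H \right)} = 1 + H^{2}$
$U{\left(K,z \right)} = - 16 K$ ($U{\left(K,z \right)} = - 17 K + K = - 16 K$)
$\frac{1}{O{\left(73 \right)} + U{\left(-99,-72 \right)}} = \frac{1}{\left(1 + 73^{2}\right) - -1584} = \frac{1}{\left(1 + 5329\right) + 1584} = \frac{1}{5330 + 1584} = \frac{1}{6914}$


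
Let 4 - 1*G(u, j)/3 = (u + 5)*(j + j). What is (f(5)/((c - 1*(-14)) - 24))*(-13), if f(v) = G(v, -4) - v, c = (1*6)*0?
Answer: 3211/10 ≈ 321.10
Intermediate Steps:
G(u, j) = 12 - 6*j*(5 + u) (G(u, j) = 12 - 3*(u + 5)*(j + j) = 12 - 3*(5 + u)*2*j = 12 - 6*j*(5 + u))
c = 0 (c = 6*0 = 0)
f(v) = 132 + 23*v (f(v) = (12 - 30*(-4) - 6*(-4)*v) - v = (12 + 120 + 24*v) - v = (132 + 24*v) - v = 132 + 23*v)
(f(5)/((c - 1*(-14)) - 24))*(-13) = ((132 + 23*5)/((0 - 1*(-14)) - 24))*(-13) = ((132 + 115)/((0 + 14) - 24))*(-13) = (247/(14 - 24))*(-13) = (247/(-10))*(-13) = (247*(-⅒))*(-13) = -247/10*(-13) = 3211/10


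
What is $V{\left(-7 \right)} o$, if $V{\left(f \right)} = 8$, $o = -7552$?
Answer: $-60416$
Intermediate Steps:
$V{\left(-7 \right)} o = 8 \left(-7552\right) = -60416$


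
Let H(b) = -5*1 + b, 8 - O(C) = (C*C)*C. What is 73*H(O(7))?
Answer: -24820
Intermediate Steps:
O(C) = 8 - C**3 (O(C) = 8 - C*C*C = 8 - C**2*C = 8 - C**3)
H(b) = -5 + b
73*H(O(7)) = 73*(-5 + (8 - 1*7**3)) = 73*(-5 + (8 - 1*343)) = 73*(-5 + (8 - 343)) = 73*(-5 - 335) = 73*(-340) = -24820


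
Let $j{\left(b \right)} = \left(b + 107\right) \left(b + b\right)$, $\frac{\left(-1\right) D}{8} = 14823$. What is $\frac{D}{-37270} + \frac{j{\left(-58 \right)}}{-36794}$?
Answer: $\frac{1143755594}{342828095} \approx 3.3362$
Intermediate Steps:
$D = -118584$ ($D = \left(-8\right) 14823 = -118584$)
$j{\left(b \right)} = 2 b \left(107 + b\right)$ ($j{\left(b \right)} = \left(107 + b\right) 2 b = 2 b \left(107 + b\right)$)
$\frac{D}{-37270} + \frac{j{\left(-58 \right)}}{-36794} = - \frac{118584}{-37270} + \frac{2 \left(-58\right) \left(107 - 58\right)}{-36794} = \left(-118584\right) \left(- \frac{1}{37270}\right) + 2 \left(-58\right) 49 \left(- \frac{1}{36794}\right) = \frac{59292}{18635} - - \frac{2842}{18397} = \frac{59292}{18635} + \frac{2842}{18397} = \frac{1143755594}{342828095}$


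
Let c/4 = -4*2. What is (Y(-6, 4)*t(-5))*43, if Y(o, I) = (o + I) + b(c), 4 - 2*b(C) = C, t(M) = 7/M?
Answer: -4816/5 ≈ -963.20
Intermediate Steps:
c = -32 (c = 4*(-4*2) = 4*(-8) = -32)
b(C) = 2 - C/2
Y(o, I) = 18 + I + o (Y(o, I) = (o + I) + (2 - 1/2*(-32)) = (I + o) + (2 + 16) = (I + o) + 18 = 18 + I + o)
(Y(-6, 4)*t(-5))*43 = ((18 + 4 - 6)*(7/(-5)))*43 = (16*(7*(-1/5)))*43 = (16*(-7/5))*43 = -112/5*43 = -4816/5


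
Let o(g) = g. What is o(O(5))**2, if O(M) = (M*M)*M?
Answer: 15625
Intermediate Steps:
O(M) = M**3 (O(M) = M**2*M = M**3)
o(O(5))**2 = (5**3)**2 = 125**2 = 15625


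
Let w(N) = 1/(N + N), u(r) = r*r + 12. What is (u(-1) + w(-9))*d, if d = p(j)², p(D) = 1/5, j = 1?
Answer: 233/450 ≈ 0.51778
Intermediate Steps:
p(D) = ⅕
u(r) = 12 + r² (u(r) = r² + 12 = 12 + r²)
d = 1/25 (d = (⅕)² = 1/25 ≈ 0.040000)
w(N) = 1/(2*N)
(u(-1) + w(-9))*d = ((12 + (-1)²) + (½)/(-9))*(1/25) = ((12 + 1) + (½)*(-⅑))*(1/25) = (13 - 1/18)*(1/25) = (233/18)*(1/25) = 233/450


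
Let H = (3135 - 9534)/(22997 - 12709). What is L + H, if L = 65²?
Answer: 43460401/10288 ≈ 4224.4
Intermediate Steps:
L = 4225
H = -6399/10288 ≈ -0.62199
L + H = 4225 - 6399/10288 = 43460401/10288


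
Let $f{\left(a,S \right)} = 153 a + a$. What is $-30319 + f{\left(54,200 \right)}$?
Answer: $-22003$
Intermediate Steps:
$f{\left(a,S \right)} = 154 a$
$-30319 + f{\left(54,200 \right)} = -30319 + 154 \cdot 54 = -30319 + 8316 = -22003$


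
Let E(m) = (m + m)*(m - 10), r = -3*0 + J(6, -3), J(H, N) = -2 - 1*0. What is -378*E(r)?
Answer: -18144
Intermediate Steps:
J(H, N) = -2 (J(H, N) = -2 + 0 = -2)
r = -2 (r = -3*0 - 2 = 0 - 2 = -2)
E(m) = 2*m*(-10 + m) (E(m) = (2*m)*(-10 + m) = 2*m*(-10 + m))
-378*E(r) = -756*(-2)*(-10 - 2) = -756*(-2)*(-12) = -378*48 = -18144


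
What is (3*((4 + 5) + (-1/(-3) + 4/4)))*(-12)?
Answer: -372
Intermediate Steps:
(3*((4 + 5) + (-1/(-3) + 4/4)))*(-12) = (3*(9 + (-1*(-1/3) + 4*(1/4))))*(-12) = (3*(9 + (1/3 + 1)))*(-12) = (3*(9 + 4/3))*(-12) = (3*(31/3))*(-12) = 31*(-12) = -372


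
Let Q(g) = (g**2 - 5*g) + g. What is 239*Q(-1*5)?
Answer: 10755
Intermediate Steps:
Q(g) = g**2 - 4*g
239*Q(-1*5) = 239*((-1*5)*(-4 - 1*5)) = 239*(-5*(-4 - 5)) = 239*(-5*(-9)) = 239*45 = 10755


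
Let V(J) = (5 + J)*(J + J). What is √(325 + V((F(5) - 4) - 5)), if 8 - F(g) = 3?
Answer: √317 ≈ 17.805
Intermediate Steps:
F(g) = 5 (F(g) = 8 - 1*3 = 8 - 3 = 5)
V(J) = 2*J*(5 + J) (V(J) = (5 + J)*(2*J) = 2*J*(5 + J))
√(325 + V((F(5) - 4) - 5)) = √(325 + 2*((5 - 4) - 5)*(5 + ((5 - 4) - 5))) = √(325 + 2*(1 - 5)*(5 + (1 - 5))) = √(325 + 2*(-4)*(5 - 4)) = √(325 + 2*(-4)*1) = √(325 - 8) = √317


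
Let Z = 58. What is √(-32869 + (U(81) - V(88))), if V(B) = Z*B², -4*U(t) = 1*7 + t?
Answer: I*√482043 ≈ 694.29*I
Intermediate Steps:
U(t) = -7/4 - t/4 (U(t) = -(1*7 + t)/4 = -(7 + t)/4 = -7/4 - t/4)
V(B) = 58*B²
√(-32869 + (U(81) - V(88))) = √(-32869 + ((-7/4 - ¼*81) - 58*88²)) = √(-32869 + ((-7/4 - 81/4) - 58*7744)) = √(-32869 + (-22 - 1*449152)) = √(-32869 + (-22 - 449152)) = √(-32869 - 449174) = √(-482043) = I*√482043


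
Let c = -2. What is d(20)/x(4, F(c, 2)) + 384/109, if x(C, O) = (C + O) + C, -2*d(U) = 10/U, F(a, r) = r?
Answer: 15251/4360 ≈ 3.4979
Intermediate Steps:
d(U) = -5/U
x(C, O) = O + 2*C
d(20)/x(4, F(c, 2)) + 384/109 = (-5/20)/(2 + 2*4) + 384/109 = (-5*1/20)/(2 + 8) + 384*(1/109) = -¼/10 + 384/109 = -¼*⅒ + 384/109 = -1/40 + 384/109 = 15251/4360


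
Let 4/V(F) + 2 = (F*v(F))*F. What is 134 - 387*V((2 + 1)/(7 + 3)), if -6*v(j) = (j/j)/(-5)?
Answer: 1815598/1997 ≈ 909.16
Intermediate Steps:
v(j) = 1/30 (v(j) = -j/j/(6*(-5)) = -(-1)/(6*5) = -1/6*(-1/5) = 1/30)
V(F) = 4/(-2 + F**2/30) (V(F) = 4/(-2 + (F*(1/30))*F) = 4/(-2 + (F/30)*F) = 4/(-2 + F**2/30))
134 - 387*V((2 + 1)/(7 + 3)) = 134 - 46440/(-60 + ((2 + 1)/(7 + 3))**2) = 134 - 46440/(-60 + (3/10)**2) = 134 - 46440/(-60 + 9/100) = 134 - 46440/(-5991/100) = 134 - 46440*(-100)/5991 = 134 - 387*(-4000/1997) = 134 + 1548000/1997 = 1815598/1997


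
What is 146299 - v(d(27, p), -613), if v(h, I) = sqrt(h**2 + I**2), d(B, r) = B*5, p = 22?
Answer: 146299 - sqrt(393994) ≈ 1.4567e+5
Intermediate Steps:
d(B, r) = 5*B
v(h, I) = sqrt(I**2 + h**2)
146299 - v(d(27, p), -613) = 146299 - sqrt((-613)**2 + (5*27)**2) = 146299 - sqrt(375769 + 135**2) = 146299 - sqrt(375769 + 18225) = 146299 - sqrt(393994)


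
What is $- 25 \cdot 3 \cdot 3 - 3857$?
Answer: $-4082$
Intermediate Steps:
$- 25 \cdot 3 \cdot 3 - 3857 = \left(-25\right) 9 - 3857 = -225 - 3857 = -4082$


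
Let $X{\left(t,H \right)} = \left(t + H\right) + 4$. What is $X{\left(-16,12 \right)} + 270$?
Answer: $270$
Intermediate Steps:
$X{\left(t,H \right)} = 4 + H + t$ ($X{\left(t,H \right)} = \left(H + t\right) + 4 = 4 + H + t$)
$X{\left(-16,12 \right)} + 270 = \left(4 + 12 - 16\right) + 270 = 0 + 270 = 270$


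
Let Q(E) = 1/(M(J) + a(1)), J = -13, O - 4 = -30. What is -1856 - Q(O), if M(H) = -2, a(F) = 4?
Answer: -3713/2 ≈ -1856.5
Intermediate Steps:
O = -26 (O = 4 - 30 = -26)
Q(E) = ½ (Q(E) = 1/(-2 + 4) = 1/2 = ½)
-1856 - Q(O) = -1856 - 1*½ = -1856 - ½ = -3713/2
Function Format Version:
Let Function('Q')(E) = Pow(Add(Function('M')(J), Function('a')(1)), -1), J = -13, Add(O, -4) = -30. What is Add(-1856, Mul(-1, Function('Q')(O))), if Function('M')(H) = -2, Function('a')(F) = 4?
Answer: Rational(-3713, 2) ≈ -1856.5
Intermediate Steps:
O = -26 (O = Add(4, -30) = -26)
Function('Q')(E) = Rational(1, 2) (Function('Q')(E) = Pow(Add(-2, 4), -1) = Pow(2, -1) = Rational(1, 2))
Add(-1856, Mul(-1, Function('Q')(O))) = Add(-1856, Mul(-1, Rational(1, 2))) = Add(-1856, Rational(-1, 2)) = Rational(-3713, 2)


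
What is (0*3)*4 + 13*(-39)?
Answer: -507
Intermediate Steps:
(0*3)*4 + 13*(-39) = 0*4 - 507 = 0 - 507 = -507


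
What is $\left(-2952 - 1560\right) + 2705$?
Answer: $-1807$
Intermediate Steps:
$\left(-2952 - 1560\right) + 2705 = -4512 + 2705 = -1807$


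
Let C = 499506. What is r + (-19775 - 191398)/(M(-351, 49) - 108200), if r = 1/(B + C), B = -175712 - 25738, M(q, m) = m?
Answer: 62941487839/32235054456 ≈ 1.9526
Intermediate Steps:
B = -201450
r = 1/298056 (r = 1/(-201450 + 499506) = 1/298056 ≈ 3.3551e-6)
r + (-19775 - 191398)/(M(-351, 49) - 108200) = 1/298056 + (-19775 - 191398)/(49 - 108200) = 1/298056 - 211173/(-108151) = 1/298056 - 211173*(-1/108151) = 1/298056 + 211173/108151 = 62941487839/32235054456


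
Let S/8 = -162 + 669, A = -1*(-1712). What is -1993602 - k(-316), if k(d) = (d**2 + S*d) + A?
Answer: -813474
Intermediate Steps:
A = 1712
S = 4056 (S = 8*(-162 + 669) = 8*507 = 4056)
k(d) = 1712 + d**2 + 4056*d (k(d) = (d**2 + 4056*d) + 1712 = 1712 + d**2 + 4056*d)
-1993602 - k(-316) = -1993602 - (1712 + (-316)**2 + 4056*(-316)) = -1993602 - (1712 + 99856 - 1281696) = -1993602 - 1*(-1180128) = -1993602 + 1180128 = -813474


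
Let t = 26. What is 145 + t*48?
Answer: 1393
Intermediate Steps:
145 + t*48 = 145 + 26*48 = 145 + 1248 = 1393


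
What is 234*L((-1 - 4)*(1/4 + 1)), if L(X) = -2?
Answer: -468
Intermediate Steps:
234*L((-1 - 4)*(1/4 + 1)) = 234*(-2) = -468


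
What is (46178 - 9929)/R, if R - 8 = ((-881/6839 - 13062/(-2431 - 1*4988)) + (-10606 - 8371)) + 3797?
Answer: -613073790903/256574116391 ≈ -2.3895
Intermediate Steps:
R = -256574116391/16912847 (R = 8 + (((-881/6839 - 13062/(-2431 - 1*4988)) + (-10606 - 8371)) + 3797) = 8 + (((-881*1/6839 - 13062/(-2431 - 4988)) - 18977) + 3797) = 8 + (((-881/6839 - 13062/(-7419)) - 18977) + 3797) = 8 + (((-881/6839 - 13062*(-1/7419)) - 18977) + 3797) = 8 + (((-881/6839 + 4354/2473) - 18977) + 3797) = 8 + ((27598293/16912847 - 18977) + 3797) = 8 + (-320927499226/16912847 + 3797) = 8 - 256709419167/16912847 = -256574116391/16912847 ≈ -15170.)
(46178 - 9929)/R = (46178 - 9929)/(-256574116391/16912847) = 36249*(-16912847/256574116391) = -613073790903/256574116391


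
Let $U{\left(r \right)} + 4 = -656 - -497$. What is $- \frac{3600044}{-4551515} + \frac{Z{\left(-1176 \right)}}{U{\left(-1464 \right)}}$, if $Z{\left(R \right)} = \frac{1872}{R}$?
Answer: $\frac{29108569598}{36352950305} \approx 0.80072$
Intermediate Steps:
$U{\left(r \right)} = -163$ ($U{\left(r \right)} = -4 - 159 = -163$)
$- \frac{3600044}{-4551515} + \frac{Z{\left(-1176 \right)}}{U{\left(-1464 \right)}} = - \frac{3600044}{-4551515} + \frac{1872 \frac{1}{-1176}}{-163} = \left(-3600044\right) \left(- \frac{1}{4551515}\right) + 1872 \left(- \frac{1}{1176}\right) \left(- \frac{1}{163}\right) = \frac{3600044}{4551515} - - \frac{78}{7987} = \frac{3600044}{4551515} + \frac{78}{7987} = \frac{29108569598}{36352950305}$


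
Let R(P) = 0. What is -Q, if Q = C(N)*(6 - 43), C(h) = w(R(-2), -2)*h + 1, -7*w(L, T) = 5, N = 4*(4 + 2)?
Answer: -4181/7 ≈ -597.29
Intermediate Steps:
N = 24 (N = 4*6 = 24)
w(L, T) = -5/7 (w(L, T) = -1/7*5 = -5/7)
C(h) = 1 - 5*h/7 (C(h) = -5*h/7 + 1 = 1 - 5*h/7)
Q = 4181/7 (Q = (1 - 5/7*24)*(6 - 43) = (1 - 120/7)*(-37) = -113/7*(-37) = 4181/7 ≈ 597.29)
-Q = -1*4181/7 = -4181/7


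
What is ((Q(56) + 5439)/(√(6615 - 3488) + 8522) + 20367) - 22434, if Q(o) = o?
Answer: -150061516529/72621357 - 5495*√3127/72621357 ≈ -2066.4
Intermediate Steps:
((Q(56) + 5439)/(√(6615 - 3488) + 8522) + 20367) - 22434 = ((56 + 5439)/(√(6615 - 3488) + 8522) + 20367) - 22434 = (5495/(√3127 + 8522) + 20367) - 22434 = (5495/(8522 + √3127) + 20367) - 22434 = (20367 + 5495/(8522 + √3127)) - 22434 = -2067 + 5495/(8522 + √3127)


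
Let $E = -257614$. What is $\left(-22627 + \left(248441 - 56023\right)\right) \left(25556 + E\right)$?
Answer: $-39401359878$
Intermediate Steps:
$\left(-22627 + \left(248441 - 56023\right)\right) \left(25556 + E\right) = \left(-22627 + \left(248441 - 56023\right)\right) \left(25556 - 257614\right) = \left(-22627 + \left(248441 - 56023\right)\right) \left(-232058\right) = \left(-22627 + 192418\right) \left(-232058\right) = 169791 \left(-232058\right) = -39401359878$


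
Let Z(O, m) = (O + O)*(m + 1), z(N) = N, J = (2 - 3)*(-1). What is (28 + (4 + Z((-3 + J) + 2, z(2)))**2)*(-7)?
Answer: -308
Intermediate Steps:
J = 1 (J = -1*(-1) = 1)
Z(O, m) = 2*O*(1 + m) (Z(O, m) = (2*O)*(1 + m) = 2*O*(1 + m))
(28 + (4 + Z((-3 + J) + 2, z(2)))**2)*(-7) = (28 + (4 + 2*((-3 + 1) + 2)*(1 + 2))**2)*(-7) = (28 + (4 + 2*(-2 + 2)*3)**2)*(-7) = (28 + (4 + 2*0*3)**2)*(-7) = (28 + (4 + 0)**2)*(-7) = (28 + 4**2)*(-7) = (28 + 16)*(-7) = 44*(-7) = -308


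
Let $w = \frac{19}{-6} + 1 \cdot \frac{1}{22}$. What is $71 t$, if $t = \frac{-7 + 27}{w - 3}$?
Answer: $- \frac{23430}{101} \approx -231.98$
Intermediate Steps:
$w = - \frac{103}{33}$ ($w = 19 \left(- \frac{1}{6}\right) + 1 \cdot \frac{1}{22} = - \frac{19}{6} + \frac{1}{22} = - \frac{103}{33} \approx -3.1212$)
$t = - \frac{330}{101}$ ($t = \frac{-7 + 27}{- \frac{103}{33} - 3} = \frac{20}{- \frac{202}{33}} = 20 \left(- \frac{33}{202}\right) = - \frac{330}{101} \approx -3.2673$)
$71 t = 71 \left(- \frac{330}{101}\right) = - \frac{23430}{101}$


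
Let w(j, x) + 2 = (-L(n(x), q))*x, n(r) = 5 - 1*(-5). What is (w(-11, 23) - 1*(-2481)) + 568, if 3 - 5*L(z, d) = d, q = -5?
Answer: 15051/5 ≈ 3010.2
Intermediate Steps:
n(r) = 10 (n(r) = 5 + 5 = 10)
L(z, d) = 3/5 - d/5
w(j, x) = -2 - 8*x/5 (w(j, x) = -2 + (-(3/5 - 1/5*(-5)))*x = -2 + (-(3/5 + 1))*x = -2 + (-1*8/5)*x = -2 - 8*x/5)
(w(-11, 23) - 1*(-2481)) + 568 = ((-2 - 8/5*23) - 1*(-2481)) + 568 = ((-2 - 184/5) + 2481) + 568 = (-194/5 + 2481) + 568 = 12211/5 + 568 = 15051/5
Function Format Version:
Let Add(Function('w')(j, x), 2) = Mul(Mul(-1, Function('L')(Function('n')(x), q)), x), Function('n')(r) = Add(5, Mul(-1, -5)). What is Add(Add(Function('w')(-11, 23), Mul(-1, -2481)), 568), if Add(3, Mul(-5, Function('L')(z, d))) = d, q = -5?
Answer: Rational(15051, 5) ≈ 3010.2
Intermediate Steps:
Function('n')(r) = 10 (Function('n')(r) = Add(5, 5) = 10)
Function('L')(z, d) = Add(Rational(3, 5), Mul(Rational(-1, 5), d))
Function('w')(j, x) = Add(-2, Mul(Rational(-8, 5), x)) (Function('w')(j, x) = Add(-2, Mul(Mul(-1, Add(Rational(3, 5), Mul(Rational(-1, 5), -5))), x)) = Add(-2, Mul(Mul(-1, Add(Rational(3, 5), 1)), x)) = Add(-2, Mul(Mul(-1, Rational(8, 5)), x)) = Add(-2, Mul(Rational(-8, 5), x)))
Add(Add(Function('w')(-11, 23), Mul(-1, -2481)), 568) = Add(Add(Add(-2, Mul(Rational(-8, 5), 23)), Mul(-1, -2481)), 568) = Add(Add(Add(-2, Rational(-184, 5)), 2481), 568) = Add(Add(Rational(-194, 5), 2481), 568) = Add(Rational(12211, 5), 568) = Rational(15051, 5)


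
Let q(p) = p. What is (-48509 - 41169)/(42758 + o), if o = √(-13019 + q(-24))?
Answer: -3834451924/1828259607 + 89678*I*√13043/1828259607 ≈ -2.0973 + 0.0056019*I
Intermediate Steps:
o = I*√13043 (o = √(-13019 - 24) = √(-13043) = I*√13043 ≈ 114.21*I)
(-48509 - 41169)/(42758 + o) = (-48509 - 41169)/(42758 + I*√13043) = -89678/(42758 + I*√13043)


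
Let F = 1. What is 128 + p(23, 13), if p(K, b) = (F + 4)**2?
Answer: 153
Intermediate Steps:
p(K, b) = 25 (p(K, b) = (1 + 4)**2 = 5**2 = 25)
128 + p(23, 13) = 128 + 25 = 153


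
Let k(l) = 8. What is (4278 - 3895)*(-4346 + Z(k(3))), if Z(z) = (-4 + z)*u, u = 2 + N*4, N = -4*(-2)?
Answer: -1612430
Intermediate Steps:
N = 8
u = 34 (u = 2 + 8*4 = 2 + 32 = 34)
Z(z) = -136 + 34*z (Z(z) = (-4 + z)*34 = -136 + 34*z)
(4278 - 3895)*(-4346 + Z(k(3))) = (4278 - 3895)*(-4346 + (-136 + 34*8)) = 383*(-4346 + (-136 + 272)) = 383*(-4346 + 136) = 383*(-4210) = -1612430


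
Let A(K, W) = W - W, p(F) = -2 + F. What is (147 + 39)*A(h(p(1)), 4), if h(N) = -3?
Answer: 0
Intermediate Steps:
A(K, W) = 0
(147 + 39)*A(h(p(1)), 4) = (147 + 39)*0 = 186*0 = 0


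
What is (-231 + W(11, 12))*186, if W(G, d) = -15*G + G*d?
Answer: -49104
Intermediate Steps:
(-231 + W(11, 12))*186 = (-231 + 11*(-15 + 12))*186 = (-231 + 11*(-3))*186 = (-231 - 33)*186 = -264*186 = -49104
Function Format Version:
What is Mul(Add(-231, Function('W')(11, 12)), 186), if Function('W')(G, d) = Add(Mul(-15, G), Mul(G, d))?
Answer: -49104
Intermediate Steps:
Mul(Add(-231, Function('W')(11, 12)), 186) = Mul(Add(-231, Mul(11, Add(-15, 12))), 186) = Mul(Add(-231, Mul(11, -3)), 186) = Mul(Add(-231, -33), 186) = Mul(-264, 186) = -49104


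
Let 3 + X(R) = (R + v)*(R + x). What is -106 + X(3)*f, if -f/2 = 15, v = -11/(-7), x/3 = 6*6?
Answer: -106672/7 ≈ -15239.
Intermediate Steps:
x = 108 (x = 3*(6*6) = 3*36 = 108)
v = 11/7 (v = -11*(-⅐) = 11/7 ≈ 1.5714)
X(R) = -3 + (108 + R)*(11/7 + R) (X(R) = -3 + (R + 11/7)*(R + 108) = -3 + (11/7 + R)*(108 + R) = -3 + (108 + R)*(11/7 + R))
f = -30 (f = -2*15 = -30)
-106 + X(3)*f = -106 + (1167/7 + 3² + (767/7)*3)*(-30) = -106 + (1167/7 + 9 + 2301/7)*(-30) = -106 + (3531/7)*(-30) = -106 - 105930/7 = -106672/7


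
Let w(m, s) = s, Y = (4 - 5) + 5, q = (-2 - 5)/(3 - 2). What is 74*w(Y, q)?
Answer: -518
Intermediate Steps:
q = -7 (q = -7/1 = -7*1 = -7)
Y = 4 (Y = -1 + 5 = 4)
74*w(Y, q) = 74*(-7) = -518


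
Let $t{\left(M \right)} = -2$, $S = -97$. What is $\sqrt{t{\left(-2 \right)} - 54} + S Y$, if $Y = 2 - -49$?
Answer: $-4947 + 2 i \sqrt{14} \approx -4947.0 + 7.4833 i$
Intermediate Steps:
$Y = 51$ ($Y = 2 + 49 = 51$)
$\sqrt{t{\left(-2 \right)} - 54} + S Y = \sqrt{-2 - 54} - 4947 = \sqrt{-56} - 4947 = 2 i \sqrt{14} - 4947 = -4947 + 2 i \sqrt{14}$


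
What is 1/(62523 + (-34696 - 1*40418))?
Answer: -1/12591 ≈ -7.9422e-5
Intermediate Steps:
1/(62523 + (-34696 - 1*40418)) = 1/(62523 + (-34696 - 40418)) = 1/(62523 - 75114) = 1/(-12591) = -1/12591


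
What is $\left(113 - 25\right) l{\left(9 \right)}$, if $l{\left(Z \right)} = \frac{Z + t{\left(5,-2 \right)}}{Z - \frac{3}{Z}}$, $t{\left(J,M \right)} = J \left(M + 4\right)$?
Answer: $\frac{2508}{13} \approx 192.92$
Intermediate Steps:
$t{\left(J,M \right)} = J \left(4 + M\right)$
$l{\left(Z \right)} = \frac{10 + Z}{Z - \frac{3}{Z}}$ ($l{\left(Z \right)} = \frac{Z + 5 \left(4 - 2\right)}{Z - \frac{3}{Z}} = \frac{Z + 5 \cdot 2}{Z - \frac{3}{Z}} = \frac{Z + 10}{Z - \frac{3}{Z}} = \frac{10 + Z}{Z - \frac{3}{Z}}$)
$\left(113 - 25\right) l{\left(9 \right)} = \left(113 - 25\right) \frac{9 \left(10 + 9\right)}{-3 + 9^{2}} = \left(113 - 25\right) 9 \frac{1}{-3 + 81} \cdot 19 = \left(113 - 25\right) 9 \cdot \frac{1}{78} \cdot 19 = 88 \cdot 9 \cdot \frac{1}{78} \cdot 19 = 88 \cdot \frac{57}{26} = \frac{2508}{13}$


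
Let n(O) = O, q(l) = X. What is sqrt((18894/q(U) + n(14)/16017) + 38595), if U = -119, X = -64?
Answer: sqrt(628837783927986)/128136 ≈ 195.70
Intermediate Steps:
q(l) = -64
sqrt((18894/q(U) + n(14)/16017) + 38595) = sqrt((18894/(-64) + 14/16017) + 38595) = sqrt((18894*(-1/64) + 14*(1/16017)) + 38595) = sqrt((-9447/32 + 14/16017) + 38595) = sqrt(-151312151/512544 + 38595) = sqrt(19630323529/512544) = sqrt(628837783927986)/128136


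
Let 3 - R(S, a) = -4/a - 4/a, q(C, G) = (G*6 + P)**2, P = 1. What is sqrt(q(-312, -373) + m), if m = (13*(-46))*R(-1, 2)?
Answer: sqrt(4999983) ≈ 2236.1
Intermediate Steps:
q(C, G) = (1 + 6*G)**2 (q(C, G) = (G*6 + 1)**2 = (6*G + 1)**2 = (1 + 6*G)**2)
R(S, a) = 3 + 8/a (R(S, a) = 3 - (-4/a - 4/a) = 3 - (-8)/a = 3 + 8/a)
m = -4186 (m = (13*(-46))*(3 + 8/2) = -598*(3 + 8*(1/2)) = -598*(3 + 4) = -598*7 = -4186)
sqrt(q(-312, -373) + m) = sqrt((1 + 6*(-373))**2 - 4186) = sqrt((1 - 2238)**2 - 4186) = sqrt((-2237)**2 - 4186) = sqrt(5004169 - 4186) = sqrt(4999983)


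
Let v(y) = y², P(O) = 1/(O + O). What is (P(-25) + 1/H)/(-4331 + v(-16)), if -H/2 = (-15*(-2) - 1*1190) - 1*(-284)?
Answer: 851/178485000 ≈ 4.7679e-6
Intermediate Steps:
P(O) = 1/(2*O)
H = 1752 (H = -2*((-15*(-2) - 1*1190) - 1*(-284)) = -2*((30 - 1190) + 284) = -2*(-1160 + 284) = -2*(-876) = 1752)
(P(-25) + 1/H)/(-4331 + v(-16)) = ((½)/(-25) + 1/1752)/(-4331 + (-16)²) = ((½)*(-1/25) + 1/1752)/(-4331 + 256) = (-1/50 + 1/1752)/(-4075) = -851/43800*(-1/4075) = 851/178485000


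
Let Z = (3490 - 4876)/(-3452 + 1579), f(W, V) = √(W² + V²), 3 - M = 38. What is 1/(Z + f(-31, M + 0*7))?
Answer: -1297989/3833424499 + 3508129*√2186/7666848998 ≈ 0.021055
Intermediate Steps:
M = -35 (M = 3 - 1*38 = 3 - 38 = -35)
f(W, V) = √(V² + W²)
Z = 1386/1873 (Z = -1386/(-1873) = -1386*(-1/1873) = 1386/1873 ≈ 0.73999)
1/(Z + f(-31, M + 0*7)) = 1/(1386/1873 + √((-35 + 0*7)² + (-31)²)) = 1/(1386/1873 + √((-35 + 0)² + 961)) = 1/(1386/1873 + √((-35)² + 961)) = 1/(1386/1873 + √(1225 + 961)) = 1/(1386/1873 + √2186)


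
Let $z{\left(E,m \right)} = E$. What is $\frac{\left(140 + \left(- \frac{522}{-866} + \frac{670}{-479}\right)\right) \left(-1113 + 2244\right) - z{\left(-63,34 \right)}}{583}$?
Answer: $\frac{32667173100}{120918281} \approx 270.16$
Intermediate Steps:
$\frac{\left(140 + \left(- \frac{522}{-866} + \frac{670}{-479}\right)\right) \left(-1113 + 2244\right) - z{\left(-63,34 \right)}}{583} = \frac{\left(140 + \left(- \frac{522}{-866} + \frac{670}{-479}\right)\right) \left(-1113 + 2244\right) - -63}{583} = \left(\left(140 + \left(\left(-522\right) \left(- \frac{1}{866}\right) + 670 \left(- \frac{1}{479}\right)\right)\right) 1131 + 63\right) \frac{1}{583} = \left(\left(140 + \left(\frac{261}{433} - \frac{670}{479}\right)\right) 1131 + 63\right) \frac{1}{583} = \left(\left(140 - \frac{165091}{207407}\right) 1131 + 63\right) \frac{1}{583} = \left(\frac{28871889}{207407} \cdot 1131 + 63\right) \frac{1}{583} = \left(\frac{32654106459}{207407} + 63\right) \frac{1}{583} = \frac{32667173100}{207407} \cdot \frac{1}{583} = \frac{32667173100}{120918281}$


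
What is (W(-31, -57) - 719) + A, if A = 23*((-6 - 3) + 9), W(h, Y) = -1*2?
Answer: -721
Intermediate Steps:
W(h, Y) = -2
A = 0 (A = 23*(-9 + 9) = 23*0 = 0)
(W(-31, -57) - 719) + A = (-2 - 719) + 0 = -721 + 0 = -721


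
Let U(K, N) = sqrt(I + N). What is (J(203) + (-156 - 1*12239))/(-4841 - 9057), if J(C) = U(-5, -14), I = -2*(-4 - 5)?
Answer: 12393/13898 ≈ 0.89171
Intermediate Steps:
I = 18 (I = -2*(-9) = 18)
U(K, N) = sqrt(18 + N)
J(C) = 2 (J(C) = sqrt(18 - 14) = sqrt(4) = 2)
(J(203) + (-156 - 1*12239))/(-4841 - 9057) = (2 + (-156 - 1*12239))/(-4841 - 9057) = (2 + (-156 - 12239))/(-13898) = (2 - 12395)*(-1/13898) = -12393*(-1/13898) = 12393/13898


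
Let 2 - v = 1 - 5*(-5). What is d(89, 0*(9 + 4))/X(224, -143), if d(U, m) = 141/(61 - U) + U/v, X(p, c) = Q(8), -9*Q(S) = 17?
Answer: 4407/952 ≈ 4.6292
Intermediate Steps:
Q(S) = -17/9 (Q(S) = -⅑*17 = -17/9)
X(p, c) = -17/9
v = -24 (v = 2 - (1 - 5*(-5)) = 2 - (1 + 25) = 2 - 1*26 = 2 - 26 = -24)
d(U, m) = 141/(61 - U) - U/24 (d(U, m) = 141/(61 - U) + U/(-24) = 141/(61 - U) + U*(-1/24) = 141/(61 - U) - U/24)
d(89, 0*(9 + 4))/X(224, -143) = ((-3384 - 1*89² + 61*89)/(24*(-61 + 89)))/(-17/9) = ((1/24)*(-3384 - 1*7921 + 5429)/28)*(-9/17) = ((1/24)*(1/28)*(-3384 - 7921 + 5429))*(-9/17) = ((1/24)*(1/28)*(-5876))*(-9/17) = -1469/168*(-9/17) = 4407/952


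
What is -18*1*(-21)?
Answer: 378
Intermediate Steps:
-18*1*(-21) = -18*(-21) = 378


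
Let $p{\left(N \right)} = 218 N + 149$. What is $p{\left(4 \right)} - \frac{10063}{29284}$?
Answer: $\frac{29888901}{29284} \approx 1020.7$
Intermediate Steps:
$p{\left(N \right)} = 149 + 218 N$
$p{\left(4 \right)} - \frac{10063}{29284} = \left(149 + 218 \cdot 4\right) - \frac{10063}{29284} = \left(149 + 872\right) - 10063 \cdot \frac{1}{29284} = 1021 - \frac{10063}{29284} = \frac{29888901}{29284}$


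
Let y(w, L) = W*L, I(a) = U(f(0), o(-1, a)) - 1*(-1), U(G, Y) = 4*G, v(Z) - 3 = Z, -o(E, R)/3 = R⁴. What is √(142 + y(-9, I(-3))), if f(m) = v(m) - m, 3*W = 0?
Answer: √142 ≈ 11.916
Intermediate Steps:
o(E, R) = -3*R⁴
W = 0 (W = (⅓)*0 = 0)
v(Z) = 3 + Z
f(m) = 3 (f(m) = (3 + m) - m = 3)
I(a) = 13 (I(a) = 4*3 - 1*(-1) = 12 + 1 = 13)
y(w, L) = 0 (y(w, L) = 0*L = 0)
√(142 + y(-9, I(-3))) = √(142 + 0) = √142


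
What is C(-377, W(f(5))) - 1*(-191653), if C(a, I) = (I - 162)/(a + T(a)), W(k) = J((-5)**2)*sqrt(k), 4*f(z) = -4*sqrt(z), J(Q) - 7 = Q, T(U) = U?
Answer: 72253262/377 - 16*I*5**(1/4)/377 ≈ 1.9165e+5 - 0.063463*I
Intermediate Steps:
J(Q) = 7 + Q
f(z) = -sqrt(z) (f(z) = (-4*sqrt(z))/4 = -sqrt(z))
W(k) = 32*sqrt(k) (W(k) = (7 + (-5)**2)*sqrt(k) = (7 + 25)*sqrt(k) = 32*sqrt(k))
C(a, I) = (-162 + I)/(2*a) (C(a, I) = (I - 162)/(a + a) = (-162 + I)/((2*a)) = (-162 + I)*(1/(2*a)) = (-162 + I)/(2*a))
C(-377, W(f(5))) - 1*(-191653) = (1/2)*(-162 + 32*sqrt(-sqrt(5)))/(-377) - 1*(-191653) = (1/2)*(-1/377)*(-162 + 32*(I*5**(1/4))) + 191653 = (1/2)*(-1/377)*(-162 + 32*I*5**(1/4)) + 191653 = (81/377 - 16*I*5**(1/4)/377) + 191653 = 72253262/377 - 16*I*5**(1/4)/377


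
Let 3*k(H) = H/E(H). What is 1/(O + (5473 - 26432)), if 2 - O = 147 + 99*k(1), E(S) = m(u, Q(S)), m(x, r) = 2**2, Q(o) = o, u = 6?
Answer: -4/84449 ≈ -4.7366e-5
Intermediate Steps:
m(x, r) = 4
E(S) = 4
k(H) = H/12 (k(H) = (H/4)/3 = H/12)
O = -613/4 (O = 2 - (147 + 99*((1/12)*1)) = 2 - (147 + 99*(1/12)) = 2 - (147 + 33/4) = 2 - 1*621/4 = 2 - 621/4 = -613/4 ≈ -153.25)
1/(O + (5473 - 26432)) = 1/(-613/4 + (5473 - 26432)) = 1/(-613/4 - 20959) = 1/(-84449/4) = -4/84449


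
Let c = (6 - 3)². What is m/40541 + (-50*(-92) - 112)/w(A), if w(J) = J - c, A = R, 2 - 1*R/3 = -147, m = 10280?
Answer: 31075108/2959493 ≈ 10.500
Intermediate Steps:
c = 9 (c = 3² = 9)
R = 447 (R = 6 - 3*(-147) = 6 + 441 = 447)
A = 447
w(J) = -9 + J (w(J) = J - 1*9 = J - 9 = -9 + J)
m/40541 + (-50*(-92) - 112)/w(A) = 10280/40541 + (-50*(-92) - 112)/(-9 + 447) = 10280*(1/40541) + (4600 - 112)/438 = 10280/40541 + 4488*(1/438) = 10280/40541 + 748/73 = 31075108/2959493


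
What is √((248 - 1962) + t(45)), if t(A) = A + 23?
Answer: I*√1646 ≈ 40.571*I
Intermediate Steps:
t(A) = 23 + A
√((248 - 1962) + t(45)) = √((248 - 1962) + (23 + 45)) = √(-1714 + 68) = √(-1646) = I*√1646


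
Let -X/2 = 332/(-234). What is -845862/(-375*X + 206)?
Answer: 16494309/16733 ≈ 985.74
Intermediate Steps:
X = 332/117 (X = -664/(-234) = -664*(-1)/234 = -2*(-166/117) = 332/117 ≈ 2.8376)
-845862/(-375*X + 206) = -845862/(-375*332/117 + 206) = -845862/(-41500/39 + 206) = -845862/(-33466/39) = -845862*(-39/33466) = 16494309/16733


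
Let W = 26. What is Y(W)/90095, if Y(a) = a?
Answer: 26/90095 ≈ 0.00028858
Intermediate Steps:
Y(W)/90095 = 26/90095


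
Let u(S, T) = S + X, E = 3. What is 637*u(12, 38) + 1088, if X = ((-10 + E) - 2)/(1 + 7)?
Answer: 64123/8 ≈ 8015.4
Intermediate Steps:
X = -9/8 (X = ((-10 + 3) - 2)/(1 + 7) = (-7 - 2)/8 = -9*1/8 = -9/8 ≈ -1.1250)
u(S, T) = -9/8 + S (u(S, T) = S - 9/8 = -9/8 + S)
637*u(12, 38) + 1088 = 637*(-9/8 + 12) + 1088 = 637*(87/8) + 1088 = 55419/8 + 1088 = 64123/8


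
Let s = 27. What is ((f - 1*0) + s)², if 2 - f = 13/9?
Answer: 61504/81 ≈ 759.31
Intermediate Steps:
f = 5/9 (f = 2 - 13/9 = 5/9 ≈ 0.55556)
((f - 1*0) + s)² = ((5/9 - 1*0) + 27)² = ((5/9 + 0) + 27)² = (5/9 + 27)² = (248/9)² = 61504/81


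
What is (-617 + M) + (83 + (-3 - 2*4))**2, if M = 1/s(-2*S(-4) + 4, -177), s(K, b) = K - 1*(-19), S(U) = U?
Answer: 141578/31 ≈ 4567.0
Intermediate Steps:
s(K, b) = 19 + K (s(K, b) = K + 19 = 19 + K)
M = 1/31 (M = 1/(19 + (-2*(-4) + 4)) = 1/(19 + (8 + 4)) = 1/(19 + 12) = 1/31 ≈ 0.032258)
(-617 + M) + (83 + (-3 - 2*4))**2 = (-617 + 1/31) + (83 + (-3 - 2*4))**2 = -19126/31 + (83 + (-3 - 8))**2 = -19126/31 + (83 - 11)**2 = -19126/31 + 72**2 = -19126/31 + 5184 = 141578/31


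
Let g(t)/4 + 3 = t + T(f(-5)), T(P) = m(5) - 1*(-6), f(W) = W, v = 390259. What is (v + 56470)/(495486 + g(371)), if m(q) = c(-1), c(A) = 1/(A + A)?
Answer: 446729/496980 ≈ 0.89889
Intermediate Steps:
c(A) = 1/(2*A)
m(q) = -½ (m(q) = (½)/(-1) = (½)*(-1) = -½)
T(P) = 11/2 (T(P) = -½ - 1*(-6) = -½ + 6 = 11/2)
g(t) = 10 + 4*t (g(t) = -12 + 4*(t + 11/2) = -12 + 4*(11/2 + t) = -12 + (22 + 4*t) = 10 + 4*t)
(v + 56470)/(495486 + g(371)) = (390259 + 56470)/(495486 + (10 + 4*371)) = 446729/(495486 + (10 + 1484)) = 446729/(495486 + 1494) = 446729/496980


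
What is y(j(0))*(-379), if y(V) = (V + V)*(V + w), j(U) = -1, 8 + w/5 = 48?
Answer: 150842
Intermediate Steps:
w = 200 (w = -40 + 5*48 = -40 + 240 = 200)
y(V) = 2*V*(200 + V) (y(V) = (V + V)*(V + 200) = (2*V)*(200 + V) = 2*V*(200 + V))
y(j(0))*(-379) = (2*(-1)*(200 - 1))*(-379) = (2*(-1)*199)*(-379) = -398*(-379) = 150842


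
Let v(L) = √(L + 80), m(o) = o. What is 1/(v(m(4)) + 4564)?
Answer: 163/743929 - √21/10415006 ≈ 0.00021867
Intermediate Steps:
v(L) = √(80 + L)
1/(v(m(4)) + 4564) = 1/(√(80 + 4) + 4564) = 1/(√84 + 4564) = 1/(2*√21 + 4564) = 1/(4564 + 2*√21)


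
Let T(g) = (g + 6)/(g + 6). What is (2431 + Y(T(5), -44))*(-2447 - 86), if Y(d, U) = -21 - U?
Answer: -6215982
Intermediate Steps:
T(g) = 1 (T(g) = (6 + g)/(6 + g) = 1)
(2431 + Y(T(5), -44))*(-2447 - 86) = (2431 + (-21 - 1*(-44)))*(-2447 - 86) = (2431 + (-21 + 44))*(-2533) = (2431 + 23)*(-2533) = 2454*(-2533) = -6215982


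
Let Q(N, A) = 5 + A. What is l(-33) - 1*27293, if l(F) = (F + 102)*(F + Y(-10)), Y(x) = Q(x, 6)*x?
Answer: -37160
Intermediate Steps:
Y(x) = 11*x (Y(x) = (5 + 6)*x = 11*x)
l(F) = (-110 + F)*(102 + F) (l(F) = (F + 102)*(F + 11*(-10)) = (102 + F)*(F - 110) = (102 + F)*(-110 + F) = (-110 + F)*(102 + F))
l(-33) - 1*27293 = (-11220 + (-33)**2 - 8*(-33)) - 1*27293 = (-11220 + 1089 + 264) - 27293 = -9867 - 27293 = -37160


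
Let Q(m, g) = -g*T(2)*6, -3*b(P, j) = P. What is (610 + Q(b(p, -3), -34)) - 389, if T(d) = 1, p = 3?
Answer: 425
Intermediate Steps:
b(P, j) = -P/3
Q(m, g) = -6*g (Q(m, g) = -g*1*6 = -g*6 = -6*g)
(610 + Q(b(p, -3), -34)) - 389 = (610 - 6*(-34)) - 389 = (610 + 204) - 389 = 814 - 389 = 425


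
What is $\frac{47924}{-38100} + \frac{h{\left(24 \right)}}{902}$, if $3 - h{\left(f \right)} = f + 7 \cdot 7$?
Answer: $- \frac{5736806}{4295775} \approx -1.3355$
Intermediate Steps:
$h{\left(f \right)} = -46 - f$ ($h{\left(f \right)} = 3 - \left(f + 7 \cdot 7\right) = 3 - \left(f + 49\right) = 3 - \left(49 + f\right) = -46 - f$)
$\frac{47924}{-38100} + \frac{h{\left(24 \right)}}{902} = \frac{47924}{-38100} + \frac{-46 - 24}{902} = 47924 \left(- \frac{1}{38100}\right) + \left(-46 - 24\right) \frac{1}{902} = - \frac{11981}{9525} - \frac{35}{451} = - \frac{5736806}{4295775}$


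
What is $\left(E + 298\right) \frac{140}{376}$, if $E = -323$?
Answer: $- \frac{875}{94} \approx -9.3085$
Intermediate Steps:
$\left(E + 298\right) \frac{140}{376} = \left(-323 + 298\right) \frac{140}{376} = - 25 \cdot 140 \cdot \frac{1}{376} = \left(-25\right) \frac{35}{94} = - \frac{875}{94}$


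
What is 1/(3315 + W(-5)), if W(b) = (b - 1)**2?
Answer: 1/3351 ≈ 0.00029842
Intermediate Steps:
W(b) = (-1 + b)**2
1/(3315 + W(-5)) = 1/(3315 + (-1 - 5)**2) = 1/(3315 + (-6)**2) = 1/(3315 + 36) = 1/3351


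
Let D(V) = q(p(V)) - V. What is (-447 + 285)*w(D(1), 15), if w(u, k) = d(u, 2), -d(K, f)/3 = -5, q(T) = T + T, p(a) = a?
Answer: -2430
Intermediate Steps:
q(T) = 2*T
d(K, f) = 15 (d(K, f) = -3*(-5) = 15)
D(V) = V (D(V) = 2*V - V = V)
w(u, k) = 15
(-447 + 285)*w(D(1), 15) = (-447 + 285)*15 = -162*15 = -2430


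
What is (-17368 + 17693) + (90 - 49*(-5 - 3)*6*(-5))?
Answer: -11345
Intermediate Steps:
(-17368 + 17693) + (90 - 49*(-5 - 3)*6*(-5)) = 325 + (90 - (-392)*(-30)) = 325 + (90 - 49*240) = 325 + (90 - 11760) = 325 - 11670 = -11345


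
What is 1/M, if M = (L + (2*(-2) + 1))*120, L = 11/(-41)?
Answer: -41/16080 ≈ -0.0025498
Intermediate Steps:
L = -11/41 (L = 11*(-1/41) = -11/41 ≈ -0.26829)
M = -16080/41 (M = (-11/41 + (2*(-2) + 1))*120 = (-11/41 + (-4 + 1))*120 = (-11/41 - 3)*120 = -134/41*120 = -16080/41 ≈ -392.20)
1/M = 1/(-16080/41) = -41/16080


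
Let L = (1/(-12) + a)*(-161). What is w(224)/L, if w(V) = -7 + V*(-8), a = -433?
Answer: -3084/119531 ≈ -0.025801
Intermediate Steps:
w(V) = -7 - 8*V
L = 836717/12 (L = (1/(-12) - 433)*(-161) = (-1/12 - 433)*(-161) = -5197/12*(-161) = 836717/12 ≈ 69726.)
w(224)/L = (-7 - 8*224)/(836717/12) = (-7 - 1792)*(12/836717) = -1799*12/836717 = -3084/119531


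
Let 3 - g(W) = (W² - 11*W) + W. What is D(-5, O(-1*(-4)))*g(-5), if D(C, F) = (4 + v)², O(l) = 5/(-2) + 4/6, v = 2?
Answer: -2592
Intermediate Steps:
g(W) = 3 - W² + 10*W (g(W) = 3 - ((W² - 11*W) + W) = 3 - (W² - 10*W) = 3 + (-W² + 10*W) = 3 - W² + 10*W)
O(l) = -11/6 (O(l) = 5*(-½) + 4*(⅙) = -5/2 + ⅔ = -11/6)
D(C, F) = 36 (D(C, F) = (4 + 2)² = 6² = 36)
D(-5, O(-1*(-4)))*g(-5) = 36*(3 - 1*(-5)² + 10*(-5)) = 36*(3 - 1*25 - 50) = 36*(3 - 25 - 50) = 36*(-72) = -2592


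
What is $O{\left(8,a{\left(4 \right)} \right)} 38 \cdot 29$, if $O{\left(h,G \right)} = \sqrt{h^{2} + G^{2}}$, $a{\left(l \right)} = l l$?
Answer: $8816 \sqrt{5} \approx 19713.0$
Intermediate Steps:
$a{\left(l \right)} = l^{2}$
$O{\left(h,G \right)} = \sqrt{G^{2} + h^{2}}$
$O{\left(8,a{\left(4 \right)} \right)} 38 \cdot 29 = \sqrt{\left(4^{2}\right)^{2} + 8^{2}} \cdot 38 \cdot 29 = \sqrt{16^{2} + 64} \cdot 38 \cdot 29 = \sqrt{256 + 64} \cdot 38 \cdot 29 = \sqrt{320} \cdot 38 \cdot 29 = 8 \sqrt{5} \cdot 38 \cdot 29 = 304 \sqrt{5} \cdot 29 = 8816 \sqrt{5}$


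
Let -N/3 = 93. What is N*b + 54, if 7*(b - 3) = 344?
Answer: -101457/7 ≈ -14494.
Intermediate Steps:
b = 365/7 (b = 3 + (⅐)*344 = 3 + 344/7 = 365/7 ≈ 52.143)
N = -279 (N = -3*93 = -279)
N*b + 54 = -279*365/7 + 54 = -101835/7 + 54 = -101457/7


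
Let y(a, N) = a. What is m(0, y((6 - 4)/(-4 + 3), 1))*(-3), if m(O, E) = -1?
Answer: 3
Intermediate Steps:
m(0, y((6 - 4)/(-4 + 3), 1))*(-3) = -1*(-3) = 3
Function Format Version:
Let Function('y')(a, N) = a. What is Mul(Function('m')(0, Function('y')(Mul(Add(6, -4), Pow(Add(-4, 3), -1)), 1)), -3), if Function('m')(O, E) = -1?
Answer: 3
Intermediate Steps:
Mul(Function('m')(0, Function('y')(Mul(Add(6, -4), Pow(Add(-4, 3), -1)), 1)), -3) = Mul(-1, -3) = 3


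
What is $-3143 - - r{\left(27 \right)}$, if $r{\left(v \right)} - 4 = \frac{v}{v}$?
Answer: $-3138$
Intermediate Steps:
$r{\left(v \right)} = 5$ ($r{\left(v \right)} = 4 + \frac{v}{v} = 4 + 1 = 5$)
$-3143 - - r{\left(27 \right)} = -3143 - \left(-1\right) 5 = -3143 - -5 = -3143 + 5 = -3138$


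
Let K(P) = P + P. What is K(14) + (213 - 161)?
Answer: 80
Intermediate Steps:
K(P) = 2*P
K(14) + (213 - 161) = 2*14 + (213 - 161) = 28 + 52 = 80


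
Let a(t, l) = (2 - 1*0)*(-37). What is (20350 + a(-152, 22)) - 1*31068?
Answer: -10792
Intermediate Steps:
a(t, l) = -74 (a(t, l) = (2 + 0)*(-37) = 2*(-37) = -74)
(20350 + a(-152, 22)) - 1*31068 = (20350 - 74) - 1*31068 = 20276 - 31068 = -10792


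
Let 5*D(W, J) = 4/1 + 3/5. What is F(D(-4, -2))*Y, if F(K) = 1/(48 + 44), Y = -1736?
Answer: -434/23 ≈ -18.870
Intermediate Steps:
D(W, J) = 23/25 (D(W, J) = (4/1 + 3/5)/5 = (4*1 + 3*(⅕))/5 = (4 + ⅗)/5 = (⅕)*(23/5) = 23/25)
F(K) = 1/92
F(D(-4, -2))*Y = (1/92)*(-1736) = -434/23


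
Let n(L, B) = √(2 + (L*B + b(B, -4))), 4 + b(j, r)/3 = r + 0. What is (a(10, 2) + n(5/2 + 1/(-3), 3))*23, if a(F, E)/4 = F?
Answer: 920 + 23*I*√62/2 ≈ 920.0 + 90.551*I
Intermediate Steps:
b(j, r) = -12 + 3*r (b(j, r) = -12 + 3*(r + 0) = -12 + 3*r)
a(F, E) = 4*F
n(L, B) = √(-22 + B*L) (n(L, B) = √(2 + (L*B + (-12 + 3*(-4)))) = √(2 + (B*L + (-12 - 12))) = √(2 + (B*L - 24)) = √(2 + (-24 + B*L)) = √(-22 + B*L))
(a(10, 2) + n(5/2 + 1/(-3), 3))*23 = (4*10 + √(-22 + 3*(5/2 + 1/(-3))))*23 = (40 + √(-22 + 3*(5*(½) + 1*(-⅓))))*23 = (40 + √(-22 + 3*(5/2 - ⅓)))*23 = (40 + √(-22 + 3*(13/6)))*23 = (40 + √(-22 + 13/2))*23 = (40 + √(-31/2))*23 = (40 + I*√62/2)*23 = 920 + 23*I*√62/2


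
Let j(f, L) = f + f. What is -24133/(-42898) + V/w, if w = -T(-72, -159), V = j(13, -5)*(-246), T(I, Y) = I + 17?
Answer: -273048293/2359390 ≈ -115.73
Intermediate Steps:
j(f, L) = 2*f
T(I, Y) = 17 + I
V = -6396 (V = (2*13)*(-246) = 26*(-246) = -6396)
w = 55 (w = -(17 - 72) = -1*(-55) = 55)
-24133/(-42898) + V/w = -24133/(-42898) - 6396/55 = -24133*(-1/42898) - 6396*1/55 = 24133/42898 - 6396/55 = -273048293/2359390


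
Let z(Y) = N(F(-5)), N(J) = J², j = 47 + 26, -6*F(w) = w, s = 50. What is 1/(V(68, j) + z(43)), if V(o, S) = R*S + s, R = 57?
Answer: 36/151621 ≈ 0.00023743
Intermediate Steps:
F(w) = -w/6
j = 73
V(o, S) = 50 + 57*S (V(o, S) = 57*S + 50 = 50 + 57*S)
z(Y) = 25/36 (z(Y) = (-⅙*(-5))² = (⅚)² = 25/36)
1/(V(68, j) + z(43)) = 1/((50 + 57*73) + 25/36) = 1/((50 + 4161) + 25/36) = 1/(4211 + 25/36) = 1/(151621/36) = 36/151621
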